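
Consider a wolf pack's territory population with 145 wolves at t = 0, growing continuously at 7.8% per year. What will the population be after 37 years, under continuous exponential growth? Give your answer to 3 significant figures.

P(37) = 145 · e^(0.078·37) = 145 · e^(2.886)
= 145 · 17.92148 ≈ 2598.61

≈ 2,600 wolves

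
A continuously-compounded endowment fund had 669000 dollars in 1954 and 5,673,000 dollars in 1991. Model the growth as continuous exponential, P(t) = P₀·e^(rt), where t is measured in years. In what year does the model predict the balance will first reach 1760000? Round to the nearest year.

r = ln(5673000/669000) / 37 = 2.13769/37 ≈ 0.057775 per year
t = ln(1760000/669000) / r = 0.96729/0.057775 ≈ 16.74 years after 1954

year 1971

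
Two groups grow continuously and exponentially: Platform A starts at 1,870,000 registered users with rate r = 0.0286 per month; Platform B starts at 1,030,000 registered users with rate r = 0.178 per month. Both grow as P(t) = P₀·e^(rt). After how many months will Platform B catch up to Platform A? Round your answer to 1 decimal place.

1870000·e^(0.0286t) = 1030000·e^(0.178t)
1870000/1030000 = e^((0.178 − 0.0286)t) → ln(1.81553) = 0.1494·t
t = 0.59638 / 0.1494

t ≈ 4.0 months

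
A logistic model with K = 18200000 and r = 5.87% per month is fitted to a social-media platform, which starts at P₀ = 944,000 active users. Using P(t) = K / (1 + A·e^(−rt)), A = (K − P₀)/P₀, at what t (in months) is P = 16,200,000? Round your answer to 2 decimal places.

t ≈ 85.14 months

A = (18200000 − 944000)/944000 = 18.27966
16200000 = 18200000/(1 + 18.27966·e^(−0.0587t)) → 1 + 18.27966·e^(−0.0587t) = 1.12346
e^(−0.0587t) = 0.006754 → t = ln(148.06525)/0.0587 = 4.99765/0.0587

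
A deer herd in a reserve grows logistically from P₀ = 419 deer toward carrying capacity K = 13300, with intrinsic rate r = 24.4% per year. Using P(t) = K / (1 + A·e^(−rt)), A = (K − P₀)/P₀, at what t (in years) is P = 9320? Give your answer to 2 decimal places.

t ≈ 17.53 years

A = (13300 − 419)/419 = 30.74224
9320 = 13300/(1 + 30.74224·e^(−0.244t)) → 1 + 30.74224·e^(−0.244t) = 1.42704
e^(−0.244t) = 0.013891 → t = ln(71.98937)/0.244 = 4.27652/0.244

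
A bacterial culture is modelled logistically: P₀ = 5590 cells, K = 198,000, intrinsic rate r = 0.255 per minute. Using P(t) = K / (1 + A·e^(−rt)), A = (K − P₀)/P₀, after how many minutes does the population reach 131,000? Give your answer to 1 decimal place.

A = (198000 − 5590)/5590 = 34.42039
131000 = 198000/(1 + 34.42039·e^(−0.255t)) → 1 + 34.42039·e^(−0.255t) = 1.51145
e^(−0.255t) = 0.014859 → t = ln(67.29958)/0.255 = 4.20915/0.255

t ≈ 16.5 minutes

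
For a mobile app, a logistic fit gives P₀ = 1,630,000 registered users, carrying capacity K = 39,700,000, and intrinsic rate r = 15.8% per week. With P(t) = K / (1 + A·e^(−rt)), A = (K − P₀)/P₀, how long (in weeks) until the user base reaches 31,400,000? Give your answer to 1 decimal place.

A = (39700000 − 1630000)/1630000 = 23.35583
31400000 = 39700000/(1 + 23.35583·e^(−0.158t)) → 1 + 23.35583·e^(−0.158t) = 1.26433
e^(−0.158t) = 0.011318 → t = ln(88.35819)/0.158 = 4.4814/0.158

t ≈ 28.4 weeks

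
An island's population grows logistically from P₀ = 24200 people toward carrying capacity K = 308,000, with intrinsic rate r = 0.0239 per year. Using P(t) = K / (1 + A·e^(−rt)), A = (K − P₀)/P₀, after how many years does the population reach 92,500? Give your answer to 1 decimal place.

A = (308000 − 24200)/24200 = 11.72727
92500 = 308000/(1 + 11.72727·e^(−0.0239t)) → 1 + 11.72727·e^(−0.0239t) = 3.32973
e^(−0.0239t) = 0.198659 → t = ln(5.03375)/0.0239 = 1.61616/0.0239

t ≈ 67.6 years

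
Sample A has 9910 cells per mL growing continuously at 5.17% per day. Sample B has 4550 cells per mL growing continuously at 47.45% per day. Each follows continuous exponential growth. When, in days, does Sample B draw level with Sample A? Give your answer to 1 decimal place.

9910·e^(0.0517t) = 4550·e^(0.4745t)
9910/4550 = e^((0.4745 − 0.0517)t) → ln(2.17802) = 0.4228·t
t = 0.77842 / 0.4228

t ≈ 1.8 days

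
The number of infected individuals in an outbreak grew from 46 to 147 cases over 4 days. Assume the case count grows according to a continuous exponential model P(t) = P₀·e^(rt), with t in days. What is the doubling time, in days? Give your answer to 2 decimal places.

doubling time ≈ 2.39 days

r = ln(147/46) / 4 = ln(3.19565) / 4 ≈ 0.290448 per day
doubling time = ln 2 / |r| = 0.69315 / 0.290448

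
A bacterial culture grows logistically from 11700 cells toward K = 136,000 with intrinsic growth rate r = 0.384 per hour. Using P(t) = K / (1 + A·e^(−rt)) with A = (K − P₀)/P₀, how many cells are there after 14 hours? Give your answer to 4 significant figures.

≈ 129,600 cells

A = (136000 − 11700)/11700 = 10.62393
P(14) = 136000 / (1 + 10.62393·e^(−0.384·14)) = 136000 / (1 + 10.62393·0.004626)
= 136000 / 1.04915 ≈ 129628.82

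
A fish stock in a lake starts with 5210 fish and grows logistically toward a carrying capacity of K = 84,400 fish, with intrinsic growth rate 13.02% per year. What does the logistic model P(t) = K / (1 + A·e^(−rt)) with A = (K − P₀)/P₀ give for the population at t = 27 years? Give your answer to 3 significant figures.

≈ 58,100 fish

A = (84400 − 5210)/5210 = 15.19962
P(27) = 84400 / (1 + 15.19962·e^(−0.1302·27)) = 84400 / (1 + 15.19962·0.029736)
= 84400 / 1.45197 ≈ 58127.75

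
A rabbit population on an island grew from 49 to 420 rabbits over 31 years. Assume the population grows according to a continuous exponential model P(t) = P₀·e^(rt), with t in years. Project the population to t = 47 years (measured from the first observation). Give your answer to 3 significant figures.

≈ 1,270 rabbits

r = ln(420/49) / 31 ≈ 0.069304 per year
P(47) = 49 · e^(0.069304·47) = 49 · 25.9794 ≈ 1272.99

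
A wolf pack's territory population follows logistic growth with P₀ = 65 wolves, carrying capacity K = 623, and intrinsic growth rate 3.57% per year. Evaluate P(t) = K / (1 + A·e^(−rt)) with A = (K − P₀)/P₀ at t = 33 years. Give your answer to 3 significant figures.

A = (623 − 65)/65 = 8.58462
P(33) = 623 / (1 + 8.58462·e^(−0.0357·33)) = 623 / (1 + 8.58462·0.307863)
= 623 / 3.64289 ≈ 171.02

≈ 171 wolves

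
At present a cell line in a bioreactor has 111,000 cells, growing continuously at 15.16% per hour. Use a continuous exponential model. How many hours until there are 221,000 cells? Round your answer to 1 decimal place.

t ≈ 4.5 hours

221000 = 111000 · e^(0.1516·t)
t = ln(221000/111000) / 0.1516 = ln(1.99099) / 0.1516 = 0.68863 / 0.1516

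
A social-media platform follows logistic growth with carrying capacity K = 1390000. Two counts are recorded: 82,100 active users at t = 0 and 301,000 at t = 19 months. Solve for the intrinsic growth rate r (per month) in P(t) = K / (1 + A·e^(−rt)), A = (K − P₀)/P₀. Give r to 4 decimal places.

r ≈ 0.0780 per month

A = (1390000 − 82100)/82100 = 15.93057
301000 = 1390000/(1 + 15.93057·e^(−r·19)) → e^(−19r) = (4.61794 − 1)/15.93057 = 0.227107
r = −ln(0.227107)/19 = 1.48234/19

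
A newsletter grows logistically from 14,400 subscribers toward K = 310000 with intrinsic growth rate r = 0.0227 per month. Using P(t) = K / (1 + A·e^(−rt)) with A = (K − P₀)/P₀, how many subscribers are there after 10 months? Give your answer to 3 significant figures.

A = (310000 − 14400)/14400 = 20.52778
P(10) = 310000 / (1 + 20.52778·e^(−0.0227·10)) = 310000 / (1 + 20.52778·0.796921)
= 310000 / 17.35901 ≈ 17858.16

≈ 17,900 subscribers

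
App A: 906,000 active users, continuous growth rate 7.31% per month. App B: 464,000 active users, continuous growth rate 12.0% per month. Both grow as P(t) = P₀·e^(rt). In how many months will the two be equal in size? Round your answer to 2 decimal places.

t ≈ 14.27 months

906000·e^(0.0731t) = 464000·e^(0.12t)
906000/464000 = e^((0.12 − 0.0731)t) → ln(1.95259) = 0.0469·t
t = 0.66915 / 0.0469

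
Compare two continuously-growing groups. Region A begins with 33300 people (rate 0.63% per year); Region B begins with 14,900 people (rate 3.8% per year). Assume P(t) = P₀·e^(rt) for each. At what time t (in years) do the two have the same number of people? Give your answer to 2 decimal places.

33300·e^(0.0063t) = 14900·e^(0.038t)
33300/14900 = e^((0.038 − 0.0063)t) → ln(2.2349) = 0.0317·t
t = 0.8042 / 0.0317

t ≈ 25.37 years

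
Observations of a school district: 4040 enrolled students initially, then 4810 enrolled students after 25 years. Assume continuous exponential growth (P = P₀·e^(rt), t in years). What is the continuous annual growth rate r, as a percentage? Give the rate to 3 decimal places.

r ≈ 0.698% per year

4810 = 4040 · e^(r·25)
e^(25r) = 4810/4040 = 1.19059
r = ln(1.19059) / 25 = 0.17445 / 25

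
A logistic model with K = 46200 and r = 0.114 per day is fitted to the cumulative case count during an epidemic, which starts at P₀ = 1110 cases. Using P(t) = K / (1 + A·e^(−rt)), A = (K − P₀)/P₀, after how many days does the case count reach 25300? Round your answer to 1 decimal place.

A = (46200 − 1110)/1110 = 40.62162
25300 = 46200/(1 + 40.62162·e^(−0.114t)) → 1 + 40.62162·e^(−0.114t) = 1.82609
e^(−0.114t) = 0.020336 → t = ln(49.17354)/0.114 = 3.89536/0.114

t ≈ 34.2 days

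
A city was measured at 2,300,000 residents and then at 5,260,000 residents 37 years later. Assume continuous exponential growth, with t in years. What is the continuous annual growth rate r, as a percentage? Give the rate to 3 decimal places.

r ≈ 2.236% per year

5260000 = 2300000 · e^(r·37)
e^(37r) = 5260000/2300000 = 2.28696
r = ln(2.28696) / 37 = 0.82722 / 37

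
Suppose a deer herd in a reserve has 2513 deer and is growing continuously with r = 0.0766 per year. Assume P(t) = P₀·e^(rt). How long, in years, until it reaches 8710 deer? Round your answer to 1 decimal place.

t ≈ 16.2 years

8710 = 2513 · e^(0.0766·t)
t = ln(8710/2513) / 0.0766 = ln(3.46598) / 0.0766 = 1.24299 / 0.0766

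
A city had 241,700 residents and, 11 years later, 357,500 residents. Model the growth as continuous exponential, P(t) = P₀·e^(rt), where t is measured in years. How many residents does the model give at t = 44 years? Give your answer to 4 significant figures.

r = ln(357500/241700) / 11 ≈ 0.035585 per year
P(44) = 241700 · e^(0.035585·44) = 241700 · 4.78627 ≈ 1156842.49

≈ 1,157,000 residents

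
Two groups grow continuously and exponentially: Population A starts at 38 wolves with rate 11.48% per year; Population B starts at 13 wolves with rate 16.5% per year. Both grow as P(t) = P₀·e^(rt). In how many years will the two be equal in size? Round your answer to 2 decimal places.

38·e^(0.1148t) = 13·e^(0.165t)
38/13 = e^((0.165 − 0.1148)t) → ln(2.92308) = 0.0502·t
t = 1.07264 / 0.0502

t ≈ 21.37 years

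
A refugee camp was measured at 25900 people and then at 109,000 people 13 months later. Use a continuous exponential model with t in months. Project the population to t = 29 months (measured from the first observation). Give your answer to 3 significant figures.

≈ 639,000 people

r = ln(109000/25900) / 13 ≈ 0.110547 per month
P(29) = 25900 · e^(0.110547·29) = 25900 · 24.67645 ≈ 639120.1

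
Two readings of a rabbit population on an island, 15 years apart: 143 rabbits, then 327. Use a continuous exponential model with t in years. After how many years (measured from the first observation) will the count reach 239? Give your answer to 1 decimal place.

t ≈ 9.3 years

r = ln(327/143) / 15 ≈ 0.055141 per year
t = ln(239/143) / r = 0.51362 / 0.055141 ≈ 9.315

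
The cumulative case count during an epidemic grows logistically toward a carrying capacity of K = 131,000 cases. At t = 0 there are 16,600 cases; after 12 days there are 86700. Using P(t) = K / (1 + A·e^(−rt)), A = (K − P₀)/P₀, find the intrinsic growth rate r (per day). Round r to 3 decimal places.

A = (131000 − 16600)/16600 = 6.89157
86700 = 131000/(1 + 6.89157·e^(−r·12)) → e^(−12r) = (1.51096 − 1)/6.89157 = 0.074142
r = −ln(0.074142)/12 = 2.60177/12

r ≈ 0.217 per day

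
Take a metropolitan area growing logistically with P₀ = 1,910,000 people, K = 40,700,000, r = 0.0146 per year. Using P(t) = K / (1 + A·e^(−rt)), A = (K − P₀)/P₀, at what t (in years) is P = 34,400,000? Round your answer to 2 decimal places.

A = (40700000 − 1910000)/1910000 = 20.3089
34400000 = 40700000/(1 + 20.3089·e^(−0.0146t)) → 1 + 20.3089·e^(−0.0146t) = 1.18314
e^(−0.0146t) = 0.009018 → t = ln(110.89304)/0.0146 = 4.70857/0.0146

t ≈ 322.50 years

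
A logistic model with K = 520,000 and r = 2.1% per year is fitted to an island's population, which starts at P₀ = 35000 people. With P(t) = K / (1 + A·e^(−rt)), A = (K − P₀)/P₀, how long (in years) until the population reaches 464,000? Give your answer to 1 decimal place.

t ≈ 225.9 years

A = (520000 − 35000)/35000 = 13.85714
464000 = 520000/(1 + 13.85714·e^(−0.021t)) → 1 + 13.85714·e^(−0.021t) = 1.12069
e^(−0.021t) = 0.00871 → t = ln(114.81633)/0.021 = 4.74333/0.021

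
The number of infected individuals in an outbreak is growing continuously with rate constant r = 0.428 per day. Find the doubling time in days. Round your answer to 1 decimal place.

doubling time = ln(2) / |r| = 0.69315 / 0.428

doubling time ≈ 1.6 days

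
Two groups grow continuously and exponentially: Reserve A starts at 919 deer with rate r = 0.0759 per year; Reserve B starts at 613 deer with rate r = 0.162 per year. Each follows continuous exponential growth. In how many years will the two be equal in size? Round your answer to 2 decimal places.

t ≈ 4.70 years

919·e^(0.0759t) = 613·e^(0.162t)
919/613 = e^((0.162 − 0.0759)t) → ln(1.49918) = 0.0861·t
t = 0.40492 / 0.0861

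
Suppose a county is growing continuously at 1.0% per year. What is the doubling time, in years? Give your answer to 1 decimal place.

doubling time ≈ 69.3 years

doubling time = ln(2) / |r| = 0.69315 / 0.01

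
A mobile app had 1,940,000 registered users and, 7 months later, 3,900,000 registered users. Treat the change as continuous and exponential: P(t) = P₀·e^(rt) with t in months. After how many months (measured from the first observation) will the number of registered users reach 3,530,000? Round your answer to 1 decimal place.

t ≈ 6.0 months

r = ln(3900000/1940000) / 7 ≈ 0.099756 per month
t = ln(3530000/1940000) / r = 0.59861 / 0.099756 ≈ 6.001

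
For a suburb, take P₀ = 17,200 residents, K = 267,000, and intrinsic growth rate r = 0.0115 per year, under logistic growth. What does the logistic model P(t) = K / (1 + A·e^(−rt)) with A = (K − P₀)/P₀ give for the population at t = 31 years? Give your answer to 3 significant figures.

≈ 23,900 residents

A = (267000 − 17200)/17200 = 14.52326
P(31) = 267000 / (1 + 14.52326·e^(−0.0115·31)) = 267000 / (1 + 14.52326·0.700122)
= 267000 / 11.16806 ≈ 23907.47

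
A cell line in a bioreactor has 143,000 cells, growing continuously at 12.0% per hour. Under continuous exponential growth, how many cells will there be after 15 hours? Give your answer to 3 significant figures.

≈ 865,000 cells

P(15) = 143000 · e^(0.12·15) = 143000 · e^(1.8)
= 143000 · 6.04965 ≈ 865099.59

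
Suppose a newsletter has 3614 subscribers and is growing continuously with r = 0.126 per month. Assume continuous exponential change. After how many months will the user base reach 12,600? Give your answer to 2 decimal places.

12600 = 3614 · e^(0.126·t)
t = ln(12600/3614) / 0.126 = ln(3.48644) / 0.126 = 1.24888 / 0.126

t ≈ 9.91 months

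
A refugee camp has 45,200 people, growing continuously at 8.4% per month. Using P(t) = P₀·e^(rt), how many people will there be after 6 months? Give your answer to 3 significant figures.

≈ 74,800 people

P(6) = 45200 · e^(0.084·6) = 45200 · e^(0.504)
= 45200 · 1.65533 ≈ 74820.89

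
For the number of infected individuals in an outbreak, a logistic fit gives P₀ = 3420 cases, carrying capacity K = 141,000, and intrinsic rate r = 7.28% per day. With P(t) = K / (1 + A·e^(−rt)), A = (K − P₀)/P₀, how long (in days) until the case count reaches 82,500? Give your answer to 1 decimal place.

A = (141000 − 3420)/3420 = 40.22807
82500 = 141000/(1 + 40.22807·e^(−0.0728t)) → 1 + 40.22807·e^(−0.0728t) = 1.70909
e^(−0.0728t) = 0.017627 → t = ln(56.73189)/0.0728 = 4.03834/0.0728

t ≈ 55.5 days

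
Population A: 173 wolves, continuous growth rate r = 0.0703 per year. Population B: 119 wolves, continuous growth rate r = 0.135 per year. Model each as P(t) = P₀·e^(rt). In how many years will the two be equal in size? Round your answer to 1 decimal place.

t ≈ 5.8 years

173·e^(0.0703t) = 119·e^(0.135t)
173/119 = e^((0.135 − 0.0703)t) → ln(1.45378) = 0.0647·t
t = 0.37417 / 0.0647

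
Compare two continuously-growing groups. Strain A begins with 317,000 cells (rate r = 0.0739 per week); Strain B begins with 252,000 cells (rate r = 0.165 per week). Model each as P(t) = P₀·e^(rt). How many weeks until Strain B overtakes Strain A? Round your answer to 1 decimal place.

t ≈ 2.5 weeks

317000·e^(0.0739t) = 252000·e^(0.165t)
317000/252000 = e^((0.165 − 0.0739)t) → ln(1.25794) = 0.0911·t
t = 0.22947 / 0.0911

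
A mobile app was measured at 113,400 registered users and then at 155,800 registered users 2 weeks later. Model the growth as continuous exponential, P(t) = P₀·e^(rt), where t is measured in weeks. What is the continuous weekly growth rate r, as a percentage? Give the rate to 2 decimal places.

r ≈ 15.88% per week

155800 = 113400 · e^(r·2)
e^(2r) = 155800/113400 = 1.3739
r = ln(1.3739) / 2 = 0.31765 / 2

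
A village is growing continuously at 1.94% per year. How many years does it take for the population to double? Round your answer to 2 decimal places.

doubling time ≈ 35.73 years

doubling time = ln(2) / |r| = 0.69315 / 0.0194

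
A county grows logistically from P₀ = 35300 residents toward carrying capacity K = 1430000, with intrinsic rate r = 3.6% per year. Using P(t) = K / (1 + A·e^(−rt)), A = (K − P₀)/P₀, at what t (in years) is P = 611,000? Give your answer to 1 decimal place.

t ≈ 94.0 years

A = (1430000 − 35300)/35300 = 39.50992
611000 = 1430000/(1 + 39.50992·e^(−0.036t)) → 1 + 39.50992·e^(−0.036t) = 2.34043
e^(−0.036t) = 0.033926 → t = ln(29.47565)/0.036 = 3.38356/0.036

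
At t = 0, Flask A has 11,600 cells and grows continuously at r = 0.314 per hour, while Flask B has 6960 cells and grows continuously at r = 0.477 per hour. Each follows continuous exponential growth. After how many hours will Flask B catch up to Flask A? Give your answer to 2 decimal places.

11600·e^(0.314t) = 6960·e^(0.477t)
11600/6960 = e^((0.477 − 0.314)t) → ln(1.66667) = 0.163·t
t = 0.51083 / 0.163

t ≈ 3.13 hours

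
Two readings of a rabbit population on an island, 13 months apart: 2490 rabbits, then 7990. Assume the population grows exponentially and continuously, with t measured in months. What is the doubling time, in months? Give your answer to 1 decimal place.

r = ln(7990/2490) / 13 = ln(3.20884) / 13 ≈ 0.089685 per month
doubling time = ln 2 / |r| = 0.69315 / 0.089685

doubling time ≈ 7.7 months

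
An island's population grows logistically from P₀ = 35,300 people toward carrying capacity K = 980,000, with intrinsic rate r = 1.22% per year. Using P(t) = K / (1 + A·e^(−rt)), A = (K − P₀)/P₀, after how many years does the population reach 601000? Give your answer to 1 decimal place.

t ≈ 307.2 years

A = (980000 − 35300)/35300 = 26.76204
601000 = 980000/(1 + 26.76204·e^(−0.0122t)) → 1 + 26.76204·e^(−0.0122t) = 1.63062
e^(−0.0122t) = 0.023564 → t = ln(42.43796)/0.0122 = 3.74804/0.0122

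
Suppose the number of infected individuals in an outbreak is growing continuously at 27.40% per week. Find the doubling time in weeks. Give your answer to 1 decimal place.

doubling time ≈ 2.5 weeks

doubling time = ln(2) / |r| = 0.69315 / 0.274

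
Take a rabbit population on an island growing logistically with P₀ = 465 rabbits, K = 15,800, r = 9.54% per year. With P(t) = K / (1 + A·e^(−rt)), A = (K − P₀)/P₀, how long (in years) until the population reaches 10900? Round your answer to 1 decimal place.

t ≈ 45.0 years

A = (15800 − 465)/465 = 32.97849
10900 = 15800/(1 + 32.97849·e^(−0.0954t)) → 1 + 32.97849·e^(−0.0954t) = 1.44954
e^(−0.0954t) = 0.013631 → t = ln(73.36032)/0.0954 = 4.29538/0.0954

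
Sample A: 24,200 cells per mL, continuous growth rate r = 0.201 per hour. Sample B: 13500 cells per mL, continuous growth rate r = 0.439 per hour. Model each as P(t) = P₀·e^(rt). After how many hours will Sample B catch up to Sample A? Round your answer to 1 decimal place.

t ≈ 2.5 hours

24200·e^(0.201t) = 13500·e^(0.439t)
24200/13500 = e^((0.439 − 0.201)t) → ln(1.79259) = 0.238·t
t = 0.58366 / 0.238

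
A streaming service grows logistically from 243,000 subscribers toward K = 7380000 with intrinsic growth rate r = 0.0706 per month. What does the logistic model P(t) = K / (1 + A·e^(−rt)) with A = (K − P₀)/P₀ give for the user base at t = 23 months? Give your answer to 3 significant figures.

A = (7380000 − 243000)/243000 = 29.37037
P(23) = 7380000 / (1 + 29.37037·e^(−0.0706·23)) = 7380000 / (1 + 29.37037·0.197148)
= 7380000 / 6.79031 ≈ 1086842.38

≈ 1,090,000 subscribers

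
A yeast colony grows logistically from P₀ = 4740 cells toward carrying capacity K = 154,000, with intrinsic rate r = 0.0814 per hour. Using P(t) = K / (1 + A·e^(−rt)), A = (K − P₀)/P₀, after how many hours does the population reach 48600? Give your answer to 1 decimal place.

t ≈ 32.9 hours

A = (154000 − 4740)/4740 = 31.48945
48600 = 154000/(1 + 31.48945·e^(−0.0814t)) → 1 + 31.48945·e^(−0.0814t) = 3.16872
e^(−0.0814t) = 0.068871 → t = ln(14.5198)/0.0814 = 2.67551/0.0814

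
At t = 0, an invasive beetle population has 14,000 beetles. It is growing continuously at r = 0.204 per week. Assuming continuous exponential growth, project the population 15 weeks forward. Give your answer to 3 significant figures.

P(15) = 14000 · e^(0.204·15) = 14000 · e^(3.06)
= 14000 · 21.32756 ≈ 298585.8

≈ 299,000 beetles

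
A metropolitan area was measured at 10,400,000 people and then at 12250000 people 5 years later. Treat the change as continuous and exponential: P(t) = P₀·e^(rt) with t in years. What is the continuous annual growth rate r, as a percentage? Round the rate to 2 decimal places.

12250000 = 10400000 · e^(r·5)
e^(5r) = 12250000/10400000 = 1.17788
r = ln(1.17788) / 5 = 0.16372 / 5

r ≈ 3.27% per year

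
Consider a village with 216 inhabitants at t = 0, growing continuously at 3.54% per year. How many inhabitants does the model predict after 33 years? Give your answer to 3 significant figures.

≈ 695 inhabitants

P(33) = 216 · e^(0.0354·33) = 216 · e^(1.1682)
= 216 · 3.2162 ≈ 694.7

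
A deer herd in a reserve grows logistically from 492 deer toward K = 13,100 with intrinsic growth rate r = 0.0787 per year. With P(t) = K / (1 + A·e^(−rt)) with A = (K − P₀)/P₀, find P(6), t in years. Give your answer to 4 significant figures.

≈ 771.4 deer

A = (13100 − 492)/492 = 25.62602
P(6) = 13100 / (1 + 25.62602·e^(−0.0787·6)) = 13100 / (1 + 25.62602·0.623629)
= 13100 / 16.98112 ≈ 771.44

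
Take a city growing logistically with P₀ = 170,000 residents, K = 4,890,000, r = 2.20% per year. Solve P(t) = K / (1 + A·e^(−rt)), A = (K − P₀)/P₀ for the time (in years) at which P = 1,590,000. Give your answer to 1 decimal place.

t ≈ 117.9 years

A = (4890000 − 170000)/170000 = 27.76471
1590000 = 4890000/(1 + 27.76471·e^(−0.022t)) → 1 + 27.76471·e^(−0.022t) = 3.07547
e^(−0.022t) = 0.074752 → t = ln(13.37754)/0.022 = 2.59358/0.022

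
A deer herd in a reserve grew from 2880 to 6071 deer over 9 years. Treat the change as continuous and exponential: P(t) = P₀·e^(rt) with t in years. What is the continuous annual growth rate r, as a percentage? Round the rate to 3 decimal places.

r ≈ 8.286% per year

6071 = 2880 · e^(r·9)
e^(9r) = 6071/2880 = 2.10799
r = ln(2.10799) / 9 = 0.74573 / 9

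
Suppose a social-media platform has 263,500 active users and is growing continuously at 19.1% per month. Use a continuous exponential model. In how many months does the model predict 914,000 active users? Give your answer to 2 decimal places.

t ≈ 6.51 months

914000 = 263500 · e^(0.191·t)
t = ln(914000/263500) / 0.191 = ln(3.46869) / 0.191 = 1.24378 / 0.191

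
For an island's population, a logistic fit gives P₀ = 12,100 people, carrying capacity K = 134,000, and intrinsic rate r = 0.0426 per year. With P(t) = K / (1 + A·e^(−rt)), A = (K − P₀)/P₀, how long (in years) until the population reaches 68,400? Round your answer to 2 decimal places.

A = (134000 − 12100)/12100 = 10.07438
68400 = 134000/(1 + 10.07438·e^(−0.0426t)) → 1 + 10.07438·e^(−0.0426t) = 1.95906
e^(−0.0426t) = 0.095198 → t = ln(10.50438)/0.0426 = 2.35179/0.0426

t ≈ 55.21 years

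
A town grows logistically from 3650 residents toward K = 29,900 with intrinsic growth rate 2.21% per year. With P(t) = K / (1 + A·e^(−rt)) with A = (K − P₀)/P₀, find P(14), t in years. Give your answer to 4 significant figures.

≈ 4,763 residents

A = (29900 − 3650)/3650 = 7.19178
P(14) = 29900 / (1 + 7.19178·e^(−0.0221·14)) = 29900 / (1 + 7.19178·0.733887)
= 29900 / 6.27796 ≈ 4762.7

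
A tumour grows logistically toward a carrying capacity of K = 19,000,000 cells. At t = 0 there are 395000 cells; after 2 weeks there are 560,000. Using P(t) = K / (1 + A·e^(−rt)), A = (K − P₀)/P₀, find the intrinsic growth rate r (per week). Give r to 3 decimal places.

r ≈ 0.179 per week

A = (19000000 − 395000)/395000 = 47.10127
560000 = 19000000/(1 + 47.10127·e^(−r·2)) → e^(−2r) = (33.92857 − 1)/47.10127 = 0.699102
r = −ln(0.699102)/2 = 0.35796/2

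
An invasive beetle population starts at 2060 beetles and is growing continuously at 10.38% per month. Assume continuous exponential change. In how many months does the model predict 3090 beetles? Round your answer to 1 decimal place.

t ≈ 3.9 months

3090 = 2060 · e^(0.1038·t)
t = ln(3090/2060) / 0.1038 = ln(1.5) / 0.1038 = 0.40547 / 0.1038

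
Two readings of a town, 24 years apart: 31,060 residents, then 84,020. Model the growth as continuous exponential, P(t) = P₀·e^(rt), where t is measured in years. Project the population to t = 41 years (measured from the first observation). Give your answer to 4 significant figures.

≈ 170,000 residents

r = ln(84020/31060) / 24 ≈ 0.041464 per year
P(41) = 31060 · e^(0.041464·41) = 31060 · 5.47406 ≈ 170024.32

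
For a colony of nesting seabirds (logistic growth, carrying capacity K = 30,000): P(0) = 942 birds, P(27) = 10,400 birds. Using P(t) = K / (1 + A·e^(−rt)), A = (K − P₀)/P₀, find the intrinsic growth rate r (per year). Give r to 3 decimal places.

r ≈ 0.104 per year

A = (30000 − 942)/942 = 30.84713
10400 = 30000/(1 + 30.84713·e^(−r·27)) → e^(−27r) = (2.88462 − 1)/30.84713 = 0.061095
r = −ln(0.061095)/27 = 2.79532/27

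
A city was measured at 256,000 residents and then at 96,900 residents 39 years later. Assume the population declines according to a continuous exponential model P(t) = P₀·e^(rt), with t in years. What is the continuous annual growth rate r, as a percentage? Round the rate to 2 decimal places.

r ≈ -2.49% per year

96900 = 256000 · e^(r·39)
e^(39r) = 96900/256000 = 0.37852
r = ln(0.37852) / 39 = -0.9715 / 39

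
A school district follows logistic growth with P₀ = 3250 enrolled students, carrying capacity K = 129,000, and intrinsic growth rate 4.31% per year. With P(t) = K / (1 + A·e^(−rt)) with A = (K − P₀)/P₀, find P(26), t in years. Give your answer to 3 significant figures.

≈ 9,470 enrolled students

A = (129000 − 3250)/3250 = 38.69231
P(26) = 129000 / (1 + 38.69231·e^(−0.0431·26)) = 129000 / (1 + 38.69231·0.326084)
= 129000 / 13.61695 ≈ 9473.49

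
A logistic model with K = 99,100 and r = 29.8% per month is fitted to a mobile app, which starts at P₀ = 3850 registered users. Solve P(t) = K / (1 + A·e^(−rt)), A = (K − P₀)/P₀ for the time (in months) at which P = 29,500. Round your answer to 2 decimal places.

t ≈ 7.89 months

A = (99100 − 3850)/3850 = 24.74026
29500 = 99100/(1 + 24.74026·e^(−0.298t)) → 1 + 24.74026·e^(−0.298t) = 3.35932
e^(−0.298t) = 0.095364 → t = ln(10.48617)/0.298 = 2.35006/0.298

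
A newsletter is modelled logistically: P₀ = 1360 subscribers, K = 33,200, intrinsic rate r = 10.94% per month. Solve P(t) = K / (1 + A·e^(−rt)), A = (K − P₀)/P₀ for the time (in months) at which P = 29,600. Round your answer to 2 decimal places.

t ≈ 48.08 months

A = (33200 − 1360)/1360 = 23.41176
29600 = 33200/(1 + 23.41176·e^(−0.1094t)) → 1 + 23.41176·e^(−0.1094t) = 1.12162
e^(−0.1094t) = 0.005195 → t = ln(192.49673)/0.1094 = 5.26008/0.1094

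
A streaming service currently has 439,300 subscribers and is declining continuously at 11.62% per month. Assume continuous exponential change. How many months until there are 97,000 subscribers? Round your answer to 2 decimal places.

t ≈ 13.00 months

97000 = 439300 · e^(-0.1162·t)
t = ln(97000/439300) / -0.1162 = ln(0.22081) / -0.1162 = -1.51047 / -0.1162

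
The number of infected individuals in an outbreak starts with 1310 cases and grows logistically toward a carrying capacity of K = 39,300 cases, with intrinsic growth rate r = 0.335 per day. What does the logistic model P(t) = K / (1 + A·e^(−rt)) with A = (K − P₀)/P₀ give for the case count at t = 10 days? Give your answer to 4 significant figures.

A = (39300 − 1310)/1310 = 29
P(10) = 39300 / (1 + 29·e^(−0.335·10)) = 39300 / (1 + 29·0.035084)
= 39300 / 2.01745 ≈ 19480.07

≈ 19,480 cases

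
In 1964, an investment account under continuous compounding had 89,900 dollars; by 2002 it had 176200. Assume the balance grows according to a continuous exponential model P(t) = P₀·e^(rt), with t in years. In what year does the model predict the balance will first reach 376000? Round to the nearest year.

r = ln(176200/89900) / 38 = 0.67292/38 ≈ 0.017708 per year
t = ln(376000/89900) / r = 1.43089/0.017708 ≈ 80.8 years after 1964

year 2045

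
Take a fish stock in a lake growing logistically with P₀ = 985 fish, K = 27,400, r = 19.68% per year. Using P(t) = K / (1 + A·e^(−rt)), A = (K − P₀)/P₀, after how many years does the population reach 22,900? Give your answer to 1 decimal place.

A = (27400 − 985)/985 = 26.81726
22900 = 27400/(1 + 26.81726·e^(−0.1968t)) → 1 + 26.81726·e^(−0.1968t) = 1.19651
e^(−0.1968t) = 0.007328 → t = ln(136.47005)/0.1968 = 4.91611/0.1968

t ≈ 25.0 years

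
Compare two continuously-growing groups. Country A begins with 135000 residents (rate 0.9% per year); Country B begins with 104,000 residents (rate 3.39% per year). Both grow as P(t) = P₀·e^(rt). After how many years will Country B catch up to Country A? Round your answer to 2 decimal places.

t ≈ 10.48 years

135000·e^(0.009t) = 104000·e^(0.0339t)
135000/104000 = e^((0.0339 − 0.009)t) → ln(1.29808) = 0.0249·t
t = 0.26088 / 0.0249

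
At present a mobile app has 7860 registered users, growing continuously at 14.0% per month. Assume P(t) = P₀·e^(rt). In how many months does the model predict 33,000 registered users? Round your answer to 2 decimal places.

33000 = 7860 · e^(0.14·t)
t = ln(33000/7860) / 0.14 = ln(4.19847) / 0.14 = 1.43472 / 0.14

t ≈ 10.25 months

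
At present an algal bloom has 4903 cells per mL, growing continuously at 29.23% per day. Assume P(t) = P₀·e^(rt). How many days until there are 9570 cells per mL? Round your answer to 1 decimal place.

9570 = 4903 · e^(0.2923·t)
t = ln(9570/4903) / 0.2923 = ln(1.95187) / 0.2923 = 0.66879 / 0.2923

t ≈ 2.3 days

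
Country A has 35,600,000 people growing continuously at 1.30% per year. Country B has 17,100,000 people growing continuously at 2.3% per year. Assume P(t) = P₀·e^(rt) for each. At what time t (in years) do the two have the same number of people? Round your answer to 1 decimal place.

35600000·e^(0.013t) = 17100000·e^(0.023t)
35600000/17100000 = e^((0.023 − 0.013)t) → ln(2.08187) = 0.01·t
t = 0.73327 / 0.01

t ≈ 73.3 years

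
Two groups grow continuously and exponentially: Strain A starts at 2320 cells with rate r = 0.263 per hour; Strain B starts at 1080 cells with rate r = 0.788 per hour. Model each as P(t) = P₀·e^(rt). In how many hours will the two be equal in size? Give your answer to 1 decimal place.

2320·e^(0.263t) = 1080·e^(0.788t)
2320/1080 = e^((0.788 − 0.263)t) → ln(2.14815) = 0.525·t
t = 0.76461 / 0.525

t ≈ 1.5 hours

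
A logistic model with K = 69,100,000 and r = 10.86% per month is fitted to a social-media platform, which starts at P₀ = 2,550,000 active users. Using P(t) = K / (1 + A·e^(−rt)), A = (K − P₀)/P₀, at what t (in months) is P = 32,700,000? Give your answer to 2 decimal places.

A = (69100000 − 2550000)/2550000 = 26.09804
32700000 = 69100000/(1 + 26.09804·e^(−0.1086t)) → 1 + 26.09804·e^(−0.1086t) = 2.11315
e^(−0.1086t) = 0.042653 → t = ln(23.44522)/0.1086 = 3.15467/0.1086

t ≈ 29.05 months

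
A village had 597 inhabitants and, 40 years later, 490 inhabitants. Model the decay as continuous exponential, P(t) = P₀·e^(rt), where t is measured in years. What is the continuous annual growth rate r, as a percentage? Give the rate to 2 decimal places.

490 = 597 · e^(r·40)
e^(40r) = 490/597 = 0.82077
r = ln(0.82077) / 40 = -0.19751 / 40

r ≈ -0.49% per year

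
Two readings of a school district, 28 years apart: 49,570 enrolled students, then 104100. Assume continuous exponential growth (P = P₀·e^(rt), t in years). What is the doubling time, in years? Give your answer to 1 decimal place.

r = ln(104100/49570) / 28 = ln(2.10006) / 28 ≈ 0.026499 per year
doubling time = ln 2 / |r| = 0.69315 / 0.026499

doubling time ≈ 26.2 years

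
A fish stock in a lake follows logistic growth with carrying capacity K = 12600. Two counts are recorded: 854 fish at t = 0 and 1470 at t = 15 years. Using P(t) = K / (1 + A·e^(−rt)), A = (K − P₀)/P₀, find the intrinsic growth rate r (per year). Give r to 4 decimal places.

A = (12600 − 854)/854 = 13.7541
1470 = 12600/(1 + 13.7541·e^(−r·15)) → e^(−15r) = (8.57143 − 1)/13.7541 = 0.550485
r = −ln(0.550485)/15 = 0.59696/15

r ≈ 0.0398 per year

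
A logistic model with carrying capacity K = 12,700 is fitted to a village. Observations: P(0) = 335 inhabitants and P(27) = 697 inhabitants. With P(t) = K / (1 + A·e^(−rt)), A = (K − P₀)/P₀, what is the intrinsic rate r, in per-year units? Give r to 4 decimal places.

A = (12700 − 335)/335 = 36.91045
697 = 12700/(1 + 36.91045·e^(−r·27)) → e^(−27r) = (18.22095 − 1)/36.91045 = 0.46656
r = −ln(0.46656)/27 = 0.76237/27

r ≈ 0.0282 per year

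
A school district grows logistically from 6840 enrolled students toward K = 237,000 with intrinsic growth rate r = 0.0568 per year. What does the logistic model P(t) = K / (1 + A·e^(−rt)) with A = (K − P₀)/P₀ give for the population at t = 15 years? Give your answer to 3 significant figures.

A = (237000 − 6840)/6840 = 33.64912
P(15) = 237000 / (1 + 33.64912·e^(−0.0568·15)) = 237000 / (1 + 33.64912·0.426561)
= 237000 / 15.3534 ≈ 15436.32

≈ 15,400 enrolled students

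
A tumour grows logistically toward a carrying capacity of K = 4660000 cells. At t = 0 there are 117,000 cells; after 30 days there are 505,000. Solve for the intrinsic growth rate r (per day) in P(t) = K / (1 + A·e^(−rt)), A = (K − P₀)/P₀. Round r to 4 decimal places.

A = (4660000 − 117000)/117000 = 38.82906
505000 = 4660000/(1 + 38.82906·e^(−r·30)) → e^(−30r) = (9.22772 − 1)/38.82906 = 0.211896
r = −ln(0.211896)/30 = 1.55166/30

r ≈ 0.0517 per day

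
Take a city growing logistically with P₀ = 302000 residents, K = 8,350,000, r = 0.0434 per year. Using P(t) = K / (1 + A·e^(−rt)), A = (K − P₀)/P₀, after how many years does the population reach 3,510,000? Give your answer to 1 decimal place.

A = (8350000 − 302000)/302000 = 26.64901
3510000 = 8350000/(1 + 26.64901·e^(−0.0434t)) → 1 + 26.64901·e^(−0.0434t) = 2.37892
e^(−0.0434t) = 0.051744 → t = ln(19.32604)/0.0434 = 2.96145/0.0434

t ≈ 68.2 years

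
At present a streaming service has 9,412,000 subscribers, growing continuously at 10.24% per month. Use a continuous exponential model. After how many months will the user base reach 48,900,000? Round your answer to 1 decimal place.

t ≈ 16.1 months

48900000 = 9412000 · e^(0.1024·t)
t = ln(48900000/9412000) / 0.1024 = ln(5.1955) / 0.1024 = 1.64779 / 0.1024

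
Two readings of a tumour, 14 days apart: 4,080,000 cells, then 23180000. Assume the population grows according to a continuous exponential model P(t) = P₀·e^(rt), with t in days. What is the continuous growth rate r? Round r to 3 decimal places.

r ≈ 0.124 per day

23180000 = 4080000 · e^(r·14)
e^(14r) = 23180000/4080000 = 5.68137
r = ln(5.68137) / 14 = 1.73719 / 14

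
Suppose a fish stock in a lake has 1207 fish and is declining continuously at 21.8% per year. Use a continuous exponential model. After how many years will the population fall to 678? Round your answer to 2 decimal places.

t ≈ 2.65 years

678 = 1207 · e^(-0.218·t)
t = ln(678/1207) / -0.218 = ln(0.56172) / -0.218 = -0.57675 / -0.218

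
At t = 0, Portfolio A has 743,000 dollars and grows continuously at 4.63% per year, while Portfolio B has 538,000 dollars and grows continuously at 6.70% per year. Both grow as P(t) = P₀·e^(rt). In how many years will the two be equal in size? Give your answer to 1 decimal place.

t ≈ 15.6 years

743000·e^(0.0463t) = 538000·e^(0.067t)
743000/538000 = e^((0.067 − 0.0463)t) → ln(1.38104) = 0.0207·t
t = 0.32284 / 0.0207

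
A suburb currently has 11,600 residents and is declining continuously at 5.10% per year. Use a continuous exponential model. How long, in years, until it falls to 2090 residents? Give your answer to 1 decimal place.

t ≈ 33.6 years

2090 = 11600 · e^(-0.051·t)
t = ln(2090/11600) / -0.051 = ln(0.18017) / -0.051 = -1.71384 / -0.051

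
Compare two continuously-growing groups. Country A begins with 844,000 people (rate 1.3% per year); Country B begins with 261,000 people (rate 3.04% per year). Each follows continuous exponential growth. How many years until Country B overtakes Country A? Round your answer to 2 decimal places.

t ≈ 67.45 years

844000·e^(0.013t) = 261000·e^(0.0304t)
844000/261000 = e^((0.0304 − 0.013)t) → ln(3.23372) = 0.0174·t
t = 1.17363 / 0.0174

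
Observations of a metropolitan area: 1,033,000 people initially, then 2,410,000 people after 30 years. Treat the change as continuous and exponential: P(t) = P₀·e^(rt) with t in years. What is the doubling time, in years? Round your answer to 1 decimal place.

r = ln(2410000/1033000) / 30 = ln(2.33301) / 30 ≈ 0.028239 per year
doubling time = ln 2 / |r| = 0.69315 / 0.028239

doubling time ≈ 24.5 years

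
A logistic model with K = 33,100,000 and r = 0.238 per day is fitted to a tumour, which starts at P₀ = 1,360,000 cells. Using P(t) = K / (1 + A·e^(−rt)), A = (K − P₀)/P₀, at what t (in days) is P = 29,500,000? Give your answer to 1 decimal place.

A = (33100000 − 1360000)/1360000 = 23.33824
29500000 = 33100000/(1 + 23.33824·e^(−0.238t)) → 1 + 23.33824·e^(−0.238t) = 1.12203
e^(−0.238t) = 0.005229 → t = ln(191.24387)/0.238 = 5.25355/0.238

t ≈ 22.1 days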